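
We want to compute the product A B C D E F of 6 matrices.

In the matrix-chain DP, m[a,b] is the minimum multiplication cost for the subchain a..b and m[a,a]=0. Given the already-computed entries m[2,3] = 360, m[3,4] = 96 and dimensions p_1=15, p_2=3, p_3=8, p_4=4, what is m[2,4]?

276

m[2,4] = min over k∈[2,3] of m[2,k]+m[k+1,4]+p_{1}·p_k·p_{4}.
k=2: 0 + 96 + 15·3·4 = 276; k=3: 360 + 0 + 15·8·4 = 840.
Minimum: 276 at k=2.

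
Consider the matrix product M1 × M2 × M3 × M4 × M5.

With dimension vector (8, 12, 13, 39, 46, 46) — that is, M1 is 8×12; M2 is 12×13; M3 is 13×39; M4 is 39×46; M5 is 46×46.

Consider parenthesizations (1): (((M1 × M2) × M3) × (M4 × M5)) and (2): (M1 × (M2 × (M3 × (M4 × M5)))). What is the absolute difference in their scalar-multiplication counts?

Order (1) = (((M1 × M2) × M3) × (M4 × M5)): (M1 × M2): 8×12 by 12×13 → 8×13, cost 8·12·13 = 1248; ((M1 × M2) × M3): 8×13 by 13×39 → 8×39, cost 8·13·39 = 4056; cumulative 5304; (M4 × M5): 39×46 by 46×46 → 39×46, cost 39·46·46 = 82524; (((M1 × M2) × M3) × (M4 × M5)): 8×39 by 39×46 → 8×46, cost 8·39·46 = 14352; cumulative 102180. Total 102180.
Order (2) = (M1 × (M2 × (M3 × (M4 × M5)))): (M4 × M5): 39×46 by 46×46 → 39×46, cost 39·46·46 = 82524; (M3 × (M4 × M5)): 13×39 by 39×46 → 13×46, cost 13·39·46 = 23322; cumulative 105846; (M2 × (M3 × (M4 × M5))): 12×13 by 13×46 → 12×46, cost 12·13·46 = 7176; cumulative 113022; (M1 × (M2 × (M3 × (M4 × M5)))): 8×12 by 12×46 → 8×46, cost 8·12·46 = 4416; cumulative 117438. Total 117438.
Difference: |102180 − 117438| = 15258.

15258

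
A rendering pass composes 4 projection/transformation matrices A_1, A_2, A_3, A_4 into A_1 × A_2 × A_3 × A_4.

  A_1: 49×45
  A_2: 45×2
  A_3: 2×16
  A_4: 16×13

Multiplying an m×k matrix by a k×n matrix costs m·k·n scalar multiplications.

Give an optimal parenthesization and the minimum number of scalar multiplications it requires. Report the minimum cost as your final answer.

6100

Adjacent pairs: A_1A_2 = 49·45·2 = 4410; A_2A_3 = 45·2·16 = 1440; A_3A_4 = 2·16·13 = 416.
Length 3: A_1..A_3: k=1: 0+1440+49·45·16=36720; k=2: 4410+0+49·2·16=5978 → min 5978 | A_2..A_4: k=2: 0+416+45·2·13=1586; k=3: 1440+0+45·16·13=10800 → min 1586.
Length 4: A_1..A_4: k=1: 0+1586+49·45·13=30251; k=2: 4410+416+49·2·13=6100; k=3: 5978+0+49·16·13=16170 → min 6100.
Optimal parenthesization: ((A_1 × A_2) × (A_3 × A_4)) with cost 6100.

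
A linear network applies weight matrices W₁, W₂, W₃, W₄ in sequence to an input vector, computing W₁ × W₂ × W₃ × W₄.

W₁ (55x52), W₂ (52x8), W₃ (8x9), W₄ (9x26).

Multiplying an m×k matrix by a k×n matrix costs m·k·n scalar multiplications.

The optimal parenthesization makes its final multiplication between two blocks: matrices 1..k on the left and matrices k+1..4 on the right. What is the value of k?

2

Adjacent pairs: W₁W₂ = 55·52·8 = 22880; W₂W₃ = 52·8·9 = 3744; W₃W₄ = 8·9·26 = 1872.
Length 3: W₁..W₃: k=1: 0+3744+55·52·9=29484; k=2: 22880+0+55·8·9=26840 → min 26840 | W₂..W₄: k=2: 0+1872+52·8·26=12688; k=3: 3744+0+52·9·26=15912 → min 12688.
Top-level splits: k=1: (W₁..W₁)·(W₂..W₄) → 0+12688+55·52·26 = 87048; k=2: (W₁..W₂)·(W₃..W₄) → 22880+1872+55·8·26 = 36192; k=3: (W₁..W₃)·(W₄..W₄) → 26840+0+55·9·26 = 39710.
Best split is after W₂, i.e. k = 2.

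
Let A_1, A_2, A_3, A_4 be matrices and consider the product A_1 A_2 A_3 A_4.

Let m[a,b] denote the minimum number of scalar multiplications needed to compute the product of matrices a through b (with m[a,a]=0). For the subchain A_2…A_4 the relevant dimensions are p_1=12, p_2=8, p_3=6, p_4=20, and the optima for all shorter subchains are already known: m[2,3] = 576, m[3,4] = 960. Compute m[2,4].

2016

m[2,4] = min over k∈[2,3] of m[2,k]+m[k+1,4]+p_{1}·p_k·p_{4}.
k=2: 0 + 960 + 12·8·20 = 2880; k=3: 576 + 0 + 12·6·20 = 2016.
Minimum: 2016 at k=3.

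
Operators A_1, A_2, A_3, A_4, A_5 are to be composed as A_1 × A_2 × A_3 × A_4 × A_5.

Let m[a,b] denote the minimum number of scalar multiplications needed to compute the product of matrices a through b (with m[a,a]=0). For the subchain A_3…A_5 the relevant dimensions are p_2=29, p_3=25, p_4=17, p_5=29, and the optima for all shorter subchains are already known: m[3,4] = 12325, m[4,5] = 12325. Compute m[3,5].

m[3,5] = min over k∈[3,4] of m[3,k]+m[k+1,5]+p_{2}·p_k·p_{5}.
k=3: 0 + 12325 + 29·25·29 = 33350; k=4: 12325 + 0 + 29·17·29 = 26622.
Minimum: 26622 at k=4.

26622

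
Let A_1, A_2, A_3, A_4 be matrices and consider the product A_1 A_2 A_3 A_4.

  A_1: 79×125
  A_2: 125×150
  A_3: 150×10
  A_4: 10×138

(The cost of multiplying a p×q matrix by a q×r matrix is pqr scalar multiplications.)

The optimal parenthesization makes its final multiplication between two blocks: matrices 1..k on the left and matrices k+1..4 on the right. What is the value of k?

3

Adjacent pairs: A_1A_2 = 79·125·150 = 1481250; A_2A_3 = 125·150·10 = 187500; A_3A_4 = 150·10·138 = 207000.
Length 3: A_1..A_3: k=1: 0+187500+79·125·10=286250; k=2: 1481250+0+79·150·10=1599750 → min 286250 | A_2..A_4: k=2: 0+207000+125·150·138=2794500; k=3: 187500+0+125·10·138=360000 → min 360000.
Top-level splits: k=1: (A_1..A_1)·(A_2..A_4) → 0+360000+79·125·138 = 1722750; k=2: (A_1..A_2)·(A_3..A_4) → 1481250+207000+79·150·138 = 3323550; k=3: (A_1..A_3)·(A_4..A_4) → 286250+0+79·10·138 = 395270.
Best split is after A_3, i.e. k = 3.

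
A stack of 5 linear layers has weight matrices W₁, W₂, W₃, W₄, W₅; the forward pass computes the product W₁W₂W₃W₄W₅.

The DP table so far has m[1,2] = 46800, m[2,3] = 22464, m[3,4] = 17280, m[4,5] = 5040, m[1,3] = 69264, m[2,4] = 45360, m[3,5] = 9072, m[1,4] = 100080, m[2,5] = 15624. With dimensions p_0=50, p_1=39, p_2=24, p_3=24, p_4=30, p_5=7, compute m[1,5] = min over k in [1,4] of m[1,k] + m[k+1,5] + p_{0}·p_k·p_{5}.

29274

m[1,5] = min over k∈[1,4] of m[1,k]+m[k+1,5]+p_{0}·p_k·p_{5}.
k=1: 0 + 15624 + 50·39·7 = 29274; k=2: 46800 + 9072 + 50·24·7 = 64272; k=3: 69264 + 5040 + 50·24·7 = 82704; k=4: 100080 + 0 + 50·30·7 = 110580.
Minimum: 29274 at k=1.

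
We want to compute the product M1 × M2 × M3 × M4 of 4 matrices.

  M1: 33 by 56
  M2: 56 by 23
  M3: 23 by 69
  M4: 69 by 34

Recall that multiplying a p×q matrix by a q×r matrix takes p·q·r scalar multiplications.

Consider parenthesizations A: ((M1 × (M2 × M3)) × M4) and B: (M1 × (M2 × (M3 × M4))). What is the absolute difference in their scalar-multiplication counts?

133220

Order A = ((M1 × (M2 × M3)) × M4): (M2 × M3): 56×23 by 23×69 → 56×69, cost 56·23·69 = 88872; (M1 × (M2 × M3)): 33×56 by 56×69 → 33×69, cost 33·56·69 = 127512; cumulative 216384; ((M1 × (M2 × M3)) × M4): 33×69 by 69×34 → 33×34, cost 33·69·34 = 77418; cumulative 293802. Total 293802.
Order B = (M1 × (M2 × (M3 × M4))): (M3 × M4): 23×69 by 69×34 → 23×34, cost 23·69·34 = 53958; (M2 × (M3 × M4)): 56×23 by 23×34 → 56×34, cost 56·23·34 = 43792; cumulative 97750; (M1 × (M2 × (M3 × M4))): 33×56 by 56×34 → 33×34, cost 33·56·34 = 62832; cumulative 160582. Total 160582.
Difference: |293802 − 160582| = 133220.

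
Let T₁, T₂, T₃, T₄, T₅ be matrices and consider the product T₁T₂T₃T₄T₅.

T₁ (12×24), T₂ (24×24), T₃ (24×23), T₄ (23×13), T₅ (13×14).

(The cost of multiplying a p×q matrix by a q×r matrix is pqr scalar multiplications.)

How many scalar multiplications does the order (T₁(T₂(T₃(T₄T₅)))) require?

(T₄T₅): 23×13 by 13×14 → 23×14, cost 23·13·14 = 4186
(T₃(T₄T₅)): 24×23 by 23×14 → 24×14, cost 24·23·14 = 7728; cumulative 11914
(T₂(T₃(T₄T₅))): 24×24 by 24×14 → 24×14, cost 24·24·14 = 8064; cumulative 19978
(T₁(T₂(T₃(T₄T₅)))): 12×24 by 24×14 → 12×14, cost 12·24·14 = 4032; cumulative 24010
Total: 24010 scalar multiplications.

24010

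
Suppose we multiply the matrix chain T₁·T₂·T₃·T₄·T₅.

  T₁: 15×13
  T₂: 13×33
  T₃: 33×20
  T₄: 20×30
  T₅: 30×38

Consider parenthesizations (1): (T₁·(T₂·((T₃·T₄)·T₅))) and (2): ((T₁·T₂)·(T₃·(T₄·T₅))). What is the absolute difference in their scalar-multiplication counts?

8007

Order (1) = (T₁·(T₂·((T₃·T₄)·T₅))): (T₃·T₄): 33×20 by 20×30 → 33×30, cost 33·20·30 = 19800; ((T₃·T₄)·T₅): 33×30 by 30×38 → 33×38, cost 33·30·38 = 37620; cumulative 57420; (T₂·((T₃·T₄)·T₅)): 13×33 by 33×38 → 13×38, cost 13·33·38 = 16302; cumulative 73722; (T₁·(T₂·((T₃·T₄)·T₅))): 15×13 by 13×38 → 15×38, cost 15·13·38 = 7410; cumulative 81132. Total 81132.
Order (2) = ((T₁·T₂)·(T₃·(T₄·T₅))): (T₁·T₂): 15×13 by 13×33 → 15×33, cost 15·13·33 = 6435; (T₄·T₅): 20×30 by 30×38 → 20×38, cost 20·30·38 = 22800; (T₃·(T₄·T₅)): 33×20 by 20×38 → 33×38, cost 33·20·38 = 25080; cumulative 47880; ((T₁·T₂)·(T₃·(T₄·T₅))): 15×33 by 33×38 → 15×38, cost 15·33·38 = 18810; cumulative 73125. Total 73125.
Difference: |81132 − 73125| = 8007.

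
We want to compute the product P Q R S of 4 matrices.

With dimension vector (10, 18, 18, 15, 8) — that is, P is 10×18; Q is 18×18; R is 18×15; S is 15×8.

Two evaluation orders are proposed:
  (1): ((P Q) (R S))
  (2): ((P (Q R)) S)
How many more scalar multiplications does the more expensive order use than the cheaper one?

Order (1) = ((P Q) (R S)): (P Q): 10×18 by 18×18 → 10×18, cost 10·18·18 = 3240; (R S): 18×15 by 15×8 → 18×8, cost 18·15·8 = 2160; ((P Q) (R S)): 10×18 by 18×8 → 10×8, cost 10·18·8 = 1440; cumulative 6840. Total 6840.
Order (2) = ((P (Q R)) S): (Q R): 18×18 by 18×15 → 18×15, cost 18·18·15 = 4860; (P (Q R)): 10×18 by 18×15 → 10×15, cost 10·18·15 = 2700; cumulative 7560; ((P (Q R)) S): 10×15 by 15×8 → 10×8, cost 10·15·8 = 1200; cumulative 8760. Total 8760.
Difference: |6840 − 8760| = 1920.

1920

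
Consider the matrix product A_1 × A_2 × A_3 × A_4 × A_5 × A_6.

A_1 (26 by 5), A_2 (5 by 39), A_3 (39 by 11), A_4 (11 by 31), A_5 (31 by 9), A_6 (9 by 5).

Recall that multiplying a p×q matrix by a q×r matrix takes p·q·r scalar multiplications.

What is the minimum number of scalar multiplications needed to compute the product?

Adjacent pairs: A_1A_2 = 26·5·39 = 5070; A_2A_3 = 5·39·11 = 2145; A_3A_4 = 39·11·31 = 13299; A_4A_5 = 11·31·9 = 3069; A_5A_6 = 31·9·5 = 1395.
Length 3: A_1..A_3: k=1: 0+2145+26·5·11=3575; k=2: 5070+0+26·39·11=16224 → min 3575 | A_2..A_4: k=2: 0+13299+5·39·31=19344; k=3: 2145+0+5·11·31=3850 → min 3850 | A_3..A_5: k=3: 0+3069+39·11·9=6930; k=4: 13299+0+39·31·9=24180 → min 6930 | A_4..A_6: k=4: 0+1395+11·31·5=3100; k=5: 3069+0+11·9·5=3564 → min 3100.
Length 4: A_1..A_4: k=1: 0+3850+26·5·31=7880; k=2: 5070+13299+26·39·31=49803; k=3: 3575+0+26·11·31=12441 → min 7880 | A_2..A_5: k=2: 0+6930+5·39·9=8685; k=3: 2145+3069+5·11·9=5709; k=4: 3850+0+5·31·9=5245 → min 5245 | A_3..A_6: k=3: 0+3100+39·11·5=5245; k=4: 13299+1395+39·31·5=20739; k=5: 6930+0+39·9·5=8685 → min 5245.
Length 5: A_1..A_5: k=1: 0+5245+26·5·9=6415; k=2: 5070+6930+26·39·9=21126; k=3: 3575+3069+26·11·9=9218; k=4: 7880+0+26·31·9=15134 → min 6415 | A_2..A_6: k=2: 0+5245+5·39·5=6220; k=3: 2145+3100+5·11·5=5520; k=4: 3850+1395+5·31·5=6020; k=5: 5245+0+5·9·5=5470 → min 5470.
Length 6: A_1..A_6: k=1: 0+5470+26·5·5=6120; k=2: 5070+5245+26·39·5=15385; k=3: 3575+3100+26·11·5=8105; k=4: 7880+1395+26·31·5=13305; k=5: 6415+0+26·9·5=7585 → min 6120.
Optimal order: (A_1 × ((((A_2 × A_3) × A_4) × A_5) × A_6)) with cost 6120.

6120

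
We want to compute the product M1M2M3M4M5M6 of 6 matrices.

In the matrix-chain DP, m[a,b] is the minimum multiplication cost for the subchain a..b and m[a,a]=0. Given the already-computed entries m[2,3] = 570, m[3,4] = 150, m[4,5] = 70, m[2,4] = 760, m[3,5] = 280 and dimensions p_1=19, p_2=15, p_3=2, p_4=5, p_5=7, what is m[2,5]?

906

m[2,5] = min over k∈[2,4] of m[2,k]+m[k+1,5]+p_{1}·p_k·p_{5}.
k=2: 0 + 280 + 19·15·7 = 2275; k=3: 570 + 70 + 19·2·7 = 906; k=4: 760 + 0 + 19·5·7 = 1425.
Minimum: 906 at k=3.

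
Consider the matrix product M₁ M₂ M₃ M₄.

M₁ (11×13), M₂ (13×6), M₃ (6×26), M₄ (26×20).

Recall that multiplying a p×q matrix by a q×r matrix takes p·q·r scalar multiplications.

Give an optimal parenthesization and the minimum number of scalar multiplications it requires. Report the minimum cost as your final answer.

5298

Adjacent pairs: M₁M₂ = 11·13·6 = 858; M₂M₃ = 13·6·26 = 2028; M₃M₄ = 6·26·20 = 3120.
Length 3: M₁..M₃: k=1: 0+2028+11·13·26=5746; k=2: 858+0+11·6·26=2574 → min 2574 | M₂..M₄: k=2: 0+3120+13·6·20=4680; k=3: 2028+0+13·26·20=8788 → min 4680.
Length 4: M₁..M₄: k=1: 0+4680+11·13·20=7540; k=2: 858+3120+11·6·20=5298; k=3: 2574+0+11·26·20=8294 → min 5298.
Optimal parenthesization: ((M₁ M₂) (M₃ M₄)) with cost 5298.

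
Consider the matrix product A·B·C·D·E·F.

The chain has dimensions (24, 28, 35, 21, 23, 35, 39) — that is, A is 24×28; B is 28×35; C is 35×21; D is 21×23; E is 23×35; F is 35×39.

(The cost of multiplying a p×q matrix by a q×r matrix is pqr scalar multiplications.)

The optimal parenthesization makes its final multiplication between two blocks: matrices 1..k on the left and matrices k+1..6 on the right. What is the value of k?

5

Adjacent pairs: AB = 24·28·35 = 23520; BC = 28·35·21 = 20580; CD = 35·21·23 = 16905; DE = 21·23·35 = 16905; EF = 23·35·39 = 31395.
Length 3: A..C: k=1: 0+20580+24·28·21=34692; k=2: 23520+0+24·35·21=41160 → min 34692 | B..D: k=2: 0+16905+28·35·23=39445; k=3: 20580+0+28·21·23=34104 → min 34104 | C..E: k=3: 0+16905+35·21·35=42630; k=4: 16905+0+35·23·35=45080 → min 42630 | D..F: k=4: 0+31395+21·23·39=50232; k=5: 16905+0+21·35·39=45570 → min 45570.
Length 4: A..D: k=1: 0+34104+24·28·23=49560; k=2: 23520+16905+24·35·23=59745; k=3: 34692+0+24·21·23=46284 → min 46284 | B..E: k=2: 0+42630+28·35·35=76930; k=3: 20580+16905+28·21·35=58065; k=4: 34104+0+28·23·35=56644 → min 56644 | C..F: k=3: 0+45570+35·21·39=74235; k=4: 16905+31395+35·23·39=79695; k=5: 42630+0+35·35·39=90405 → min 74235.
Length 5: A..E: k=1: 0+56644+24·28·35=80164; k=2: 23520+42630+24·35·35=95550; k=3: 34692+16905+24·21·35=69237; k=4: 46284+0+24·23·35=65604 → min 65604 | B..F: k=2: 0+74235+28·35·39=112455; k=3: 20580+45570+28·21·39=89082; k=4: 34104+31395+28·23·39=90615; k=5: 56644+0+28·35·39=94864 → min 89082.
Top-level splits: k=1: (A..A)·(B..F) → 0+89082+24·28·39 = 115290; k=2: (A..B)·(C..F) → 23520+74235+24·35·39 = 130515; k=3: (A..C)·(D..F) → 34692+45570+24·21·39 = 99918; k=4: (A..D)·(E..F) → 46284+31395+24·23·39 = 99207; k=5: (A..E)·(F..F) → 65604+0+24·35·39 = 98364.
Best split is after E, i.e. k = 5.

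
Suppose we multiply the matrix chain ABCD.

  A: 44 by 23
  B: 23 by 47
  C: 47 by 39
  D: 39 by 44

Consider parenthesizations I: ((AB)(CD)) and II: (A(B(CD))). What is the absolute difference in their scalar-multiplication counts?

46464

Order I = ((AB)(CD)): (AB): 44×23 by 23×47 → 44×47, cost 44·23·47 = 47564; (CD): 47×39 by 39×44 → 47×44, cost 47·39·44 = 80652; ((AB)(CD)): 44×47 by 47×44 → 44×44, cost 44·47·44 = 90992; cumulative 219208. Total 219208.
Order II = (A(B(CD))): (CD): 47×39 by 39×44 → 47×44, cost 47·39·44 = 80652; (B(CD)): 23×47 by 47×44 → 23×44, cost 23·47·44 = 47564; cumulative 128216; (A(B(CD))): 44×23 by 23×44 → 44×44, cost 44·23·44 = 44528; cumulative 172744. Total 172744.
Difference: |219208 − 172744| = 46464.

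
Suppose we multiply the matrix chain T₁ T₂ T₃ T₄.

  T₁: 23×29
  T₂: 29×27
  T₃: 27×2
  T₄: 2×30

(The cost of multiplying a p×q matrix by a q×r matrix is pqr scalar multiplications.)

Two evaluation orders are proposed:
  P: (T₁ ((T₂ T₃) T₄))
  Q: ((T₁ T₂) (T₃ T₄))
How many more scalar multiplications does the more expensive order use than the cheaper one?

Order P = (T₁ ((T₂ T₃) T₄)): (T₂ T₃): 29×27 by 27×2 → 29×2, cost 29·27·2 = 1566; ((T₂ T₃) T₄): 29×2 by 2×30 → 29×30, cost 29·2·30 = 1740; cumulative 3306; (T₁ ((T₂ T₃) T₄)): 23×29 by 29×30 → 23×30, cost 23·29·30 = 20010; cumulative 23316. Total 23316.
Order Q = ((T₁ T₂) (T₃ T₄)): (T₁ T₂): 23×29 by 29×27 → 23×27, cost 23·29·27 = 18009; (T₃ T₄): 27×2 by 2×30 → 27×30, cost 27·2·30 = 1620; ((T₁ T₂) (T₃ T₄)): 23×27 by 27×30 → 23×30, cost 23·27·30 = 18630; cumulative 38259. Total 38259.
Difference: |23316 − 38259| = 14943.

14943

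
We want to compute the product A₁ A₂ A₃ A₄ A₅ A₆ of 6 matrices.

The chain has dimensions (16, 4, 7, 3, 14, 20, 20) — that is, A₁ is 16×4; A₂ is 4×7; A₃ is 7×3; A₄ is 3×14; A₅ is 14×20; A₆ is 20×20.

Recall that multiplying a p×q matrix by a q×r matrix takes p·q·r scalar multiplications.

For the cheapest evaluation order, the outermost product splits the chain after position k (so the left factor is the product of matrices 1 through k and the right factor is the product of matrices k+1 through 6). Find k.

Adjacent pairs: A₁A₂ = 16·4·7 = 448; A₂A₃ = 4·7·3 = 84; A₃A₄ = 7·3·14 = 294; A₄A₅ = 3·14·20 = 840; A₅A₆ = 14·20·20 = 5600.
Length 3: A₁..A₃: k=1: 0+84+16·4·3=276; k=2: 448+0+16·7·3=784 → min 276 | A₂..A₄: k=2: 0+294+4·7·14=686; k=3: 84+0+4·3·14=252 → min 252 | A₃..A₅: k=3: 0+840+7·3·20=1260; k=4: 294+0+7·14·20=2254 → min 1260 | A₄..A₆: k=4: 0+5600+3·14·20=6440; k=5: 840+0+3·20·20=2040 → min 2040.
Length 4: A₁..A₄: k=1: 0+252+16·4·14=1148; k=2: 448+294+16·7·14=2310; k=3: 276+0+16·3·14=948 → min 948 | A₂..A₅: k=2: 0+1260+4·7·20=1820; k=3: 84+840+4·3·20=1164; k=4: 252+0+4·14·20=1372 → min 1164 | A₃..A₆: k=3: 0+2040+7·3·20=2460; k=4: 294+5600+7·14·20=7854; k=5: 1260+0+7·20·20=4060 → min 2460.
Length 5: A₁..A₅: k=1: 0+1164+16·4·20=2444; k=2: 448+1260+16·7·20=3948; k=3: 276+840+16·3·20=2076; k=4: 948+0+16·14·20=5428 → min 2076 | A₂..A₆: k=2: 0+2460+4·7·20=3020; k=3: 84+2040+4·3·20=2364; k=4: 252+5600+4·14·20=6972; k=5: 1164+0+4·20·20=2764 → min 2364.
Top-level splits: k=1: (A₁..A₁)·(A₂..A₆) → 0+2364+16·4·20 = 3644; k=2: (A₁..A₂)·(A₃..A₆) → 448+2460+16·7·20 = 5148; k=3: (A₁..A₃)·(A₄..A₆) → 276+2040+16·3·20 = 3276; k=4: (A₁..A₄)·(A₅..A₆) → 948+5600+16·14·20 = 11028; k=5: (A₁..A₅)·(A₆..A₆) → 2076+0+16·20·20 = 8476.
Best split is after A₃, i.e. k = 3.

3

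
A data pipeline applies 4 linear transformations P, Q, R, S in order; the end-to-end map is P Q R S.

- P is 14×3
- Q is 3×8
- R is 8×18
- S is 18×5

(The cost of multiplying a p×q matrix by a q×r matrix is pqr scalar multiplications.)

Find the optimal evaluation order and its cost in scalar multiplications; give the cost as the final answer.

912

Adjacent pairs: PQ = 14·3·8 = 336; QR = 3·8·18 = 432; RS = 8·18·5 = 720.
Length 3: P..R: k=1: 0+432+14·3·18=1188; k=2: 336+0+14·8·18=2352 → min 1188 | Q..S: k=2: 0+720+3·8·5=840; k=3: 432+0+3·18·5=702 → min 702.
Length 4: P..S: k=1: 0+702+14·3·5=912; k=2: 336+720+14·8·5=1616; k=3: 1188+0+14·18·5=2448 → min 912.
Optimal parenthesization: (P ((Q R) S)) with cost 912.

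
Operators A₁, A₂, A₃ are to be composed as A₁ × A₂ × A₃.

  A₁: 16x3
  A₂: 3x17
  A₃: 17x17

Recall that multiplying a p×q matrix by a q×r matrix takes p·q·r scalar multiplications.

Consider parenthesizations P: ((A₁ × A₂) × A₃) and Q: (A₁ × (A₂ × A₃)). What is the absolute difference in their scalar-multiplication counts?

3757

Order P = ((A₁ × A₂) × A₃): (A₁ × A₂): 16×3 by 3×17 → 16×17, cost 16·3·17 = 816; ((A₁ × A₂) × A₃): 16×17 by 17×17 → 16×17, cost 16·17·17 = 4624; cumulative 5440. Total 5440.
Order Q = (A₁ × (A₂ × A₃)): (A₂ × A₃): 3×17 by 17×17 → 3×17, cost 3·17·17 = 867; (A₁ × (A₂ × A₃)): 16×3 by 3×17 → 16×17, cost 16·3·17 = 816; cumulative 1683. Total 1683.
Difference: |5440 − 1683| = 3757.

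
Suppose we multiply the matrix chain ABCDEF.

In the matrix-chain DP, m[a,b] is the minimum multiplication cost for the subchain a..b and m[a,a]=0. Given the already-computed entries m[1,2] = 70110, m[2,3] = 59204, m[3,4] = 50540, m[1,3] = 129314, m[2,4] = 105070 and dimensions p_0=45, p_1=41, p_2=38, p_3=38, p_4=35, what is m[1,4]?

169645

m[1,4] = min over k∈[1,3] of m[1,k]+m[k+1,4]+p_{0}·p_k·p_{4}.
k=1: 0 + 105070 + 45·41·35 = 169645; k=2: 70110 + 50540 + 45·38·35 = 180500; k=3: 129314 + 0 + 45·38·35 = 189164.
Minimum: 169645 at k=1.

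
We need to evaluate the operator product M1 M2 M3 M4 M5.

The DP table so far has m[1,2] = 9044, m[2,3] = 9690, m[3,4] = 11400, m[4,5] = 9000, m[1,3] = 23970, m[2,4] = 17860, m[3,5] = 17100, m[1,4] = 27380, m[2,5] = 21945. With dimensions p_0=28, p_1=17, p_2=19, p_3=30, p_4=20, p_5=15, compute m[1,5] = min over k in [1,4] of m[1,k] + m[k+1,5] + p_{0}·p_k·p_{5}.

29085

m[1,5] = min over k∈[1,4] of m[1,k]+m[k+1,5]+p_{0}·p_k·p_{5}.
k=1: 0 + 21945 + 28·17·15 = 29085; k=2: 9044 + 17100 + 28·19·15 = 34124; k=3: 23970 + 9000 + 28·30·15 = 45570; k=4: 27380 + 0 + 28·20·15 = 35780.
Minimum: 29085 at k=1.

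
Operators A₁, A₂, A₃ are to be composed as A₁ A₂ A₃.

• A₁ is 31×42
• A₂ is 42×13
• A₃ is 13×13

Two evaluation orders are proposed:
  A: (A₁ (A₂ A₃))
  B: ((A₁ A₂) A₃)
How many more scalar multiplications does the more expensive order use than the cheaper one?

Order A = (A₁ (A₂ A₃)): (A₂ A₃): 42×13 by 13×13 → 42×13, cost 42·13·13 = 7098; (A₁ (A₂ A₃)): 31×42 by 42×13 → 31×13, cost 31·42·13 = 16926; cumulative 24024. Total 24024.
Order B = ((A₁ A₂) A₃): (A₁ A₂): 31×42 by 42×13 → 31×13, cost 31·42·13 = 16926; ((A₁ A₂) A₃): 31×13 by 13×13 → 31×13, cost 31·13·13 = 5239; cumulative 22165. Total 22165.
Difference: |24024 − 22165| = 1859.

1859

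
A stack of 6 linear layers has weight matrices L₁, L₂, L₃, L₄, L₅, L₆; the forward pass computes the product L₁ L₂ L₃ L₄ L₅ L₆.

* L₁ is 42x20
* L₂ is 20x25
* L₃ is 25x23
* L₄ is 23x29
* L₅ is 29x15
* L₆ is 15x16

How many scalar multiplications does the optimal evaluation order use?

Adjacent pairs: L₁L₂ = 42·20·25 = 21000; L₂L₃ = 20·25·23 = 11500; L₃L₄ = 25·23·29 = 16675; L₄L₅ = 23·29·15 = 10005; L₅L₆ = 29·15·16 = 6960.
Length 3: L₁..L₃: k=1: 0+11500+42·20·23=30820; k=2: 21000+0+42·25·23=45150 → min 30820 | L₂..L₄: k=2: 0+16675+20·25·29=31175; k=3: 11500+0+20·23·29=24840 → min 24840 | L₃..L₅: k=3: 0+10005+25·23·15=18630; k=4: 16675+0+25·29·15=27550 → min 18630 | L₄..L₆: k=4: 0+6960+23·29·16=17632; k=5: 10005+0+23·15·16=15525 → min 15525.
Length 4: L₁..L₄: k=1: 0+24840+42·20·29=49200; k=2: 21000+16675+42·25·29=68125; k=3: 30820+0+42·23·29=58834 → min 49200 | L₂..L₅: k=2: 0+18630+20·25·15=26130; k=3: 11500+10005+20·23·15=28405; k=4: 24840+0+20·29·15=33540 → min 26130 | L₃..L₆: k=3: 0+15525+25·23·16=24725; k=4: 16675+6960+25·29·16=35235; k=5: 18630+0+25·15·16=24630 → min 24630.
Length 5: L₁..L₅: k=1: 0+26130+42·20·15=38730; k=2: 21000+18630+42·25·15=55380; k=3: 30820+10005+42·23·15=55315; k=4: 49200+0+42·29·15=67470 → min 38730 | L₂..L₆: k=2: 0+24630+20·25·16=32630; k=3: 11500+15525+20·23·16=34385; k=4: 24840+6960+20·29·16=41080; k=5: 26130+0+20·15·16=30930 → min 30930.
Length 6: L₁..L₆: k=1: 0+30930+42·20·16=44370; k=2: 21000+24630+42·25·16=62430; k=3: 30820+15525+42·23·16=61801; k=4: 49200+6960+42·29·16=75648; k=5: 38730+0+42·15·16=48810 → min 44370.
Optimal order: (L₁ ((L₂ (L₃ (L₄ L₅))) L₆)) with cost 44370.

44370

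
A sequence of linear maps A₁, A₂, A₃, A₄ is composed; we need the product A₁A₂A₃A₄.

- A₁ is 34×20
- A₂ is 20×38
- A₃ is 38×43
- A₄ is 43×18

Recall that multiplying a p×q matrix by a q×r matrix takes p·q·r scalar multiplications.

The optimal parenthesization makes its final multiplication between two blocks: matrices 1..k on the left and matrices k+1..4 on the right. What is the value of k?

1

Adjacent pairs: A₁A₂ = 34·20·38 = 25840; A₂A₃ = 20·38·43 = 32680; A₃A₄ = 38·43·18 = 29412.
Length 3: A₁..A₃: k=1: 0+32680+34·20·43=61920; k=2: 25840+0+34·38·43=81396 → min 61920 | A₂..A₄: k=2: 0+29412+20·38·18=43092; k=3: 32680+0+20·43·18=48160 → min 43092.
Top-level splits: k=1: (A₁..A₁)·(A₂..A₄) → 0+43092+34·20·18 = 55332; k=2: (A₁..A₂)·(A₃..A₄) → 25840+29412+34·38·18 = 78508; k=3: (A₁..A₃)·(A₄..A₄) → 61920+0+34·43·18 = 88236.
Best split is after A₁, i.e. k = 1.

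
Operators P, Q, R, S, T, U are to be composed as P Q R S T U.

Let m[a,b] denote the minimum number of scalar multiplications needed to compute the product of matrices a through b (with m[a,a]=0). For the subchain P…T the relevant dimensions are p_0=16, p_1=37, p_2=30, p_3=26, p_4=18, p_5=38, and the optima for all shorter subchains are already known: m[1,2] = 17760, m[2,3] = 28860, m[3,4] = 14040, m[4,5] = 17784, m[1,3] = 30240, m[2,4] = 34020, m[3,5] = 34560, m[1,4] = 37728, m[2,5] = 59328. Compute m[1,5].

48672

m[1,5] = min over k∈[1,4] of m[1,k]+m[k+1,5]+p_{0}·p_k·p_{5}.
k=1: 0 + 59328 + 16·37·38 = 81824; k=2: 17760 + 34560 + 16·30·38 = 70560; k=3: 30240 + 17784 + 16·26·38 = 63832; k=4: 37728 + 0 + 16·18·38 = 48672.
Minimum: 48672 at k=4.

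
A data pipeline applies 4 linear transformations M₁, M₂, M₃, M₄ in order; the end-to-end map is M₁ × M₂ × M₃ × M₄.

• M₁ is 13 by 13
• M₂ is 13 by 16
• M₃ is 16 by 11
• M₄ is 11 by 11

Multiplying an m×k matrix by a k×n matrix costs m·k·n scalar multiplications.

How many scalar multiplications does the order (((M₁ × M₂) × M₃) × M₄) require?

6565

(M₁ × M₂): 13×13 by 13×16 → 13×16, cost 13·13·16 = 2704
((M₁ × M₂) × M₃): 13×16 by 16×11 → 13×11, cost 13·16·11 = 2288; cumulative 4992
(((M₁ × M₂) × M₃) × M₄): 13×11 by 11×11 → 13×11, cost 13·11·11 = 1573; cumulative 6565
Total: 6565 scalar multiplications.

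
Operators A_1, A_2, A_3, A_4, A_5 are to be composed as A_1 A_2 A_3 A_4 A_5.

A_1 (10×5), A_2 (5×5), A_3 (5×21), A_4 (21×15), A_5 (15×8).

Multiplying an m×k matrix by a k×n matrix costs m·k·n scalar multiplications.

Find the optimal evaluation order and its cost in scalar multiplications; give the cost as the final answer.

2775

Adjacent pairs: A_1A_2 = 10·5·5 = 250; A_2A_3 = 5·5·21 = 525; A_3A_4 = 5·21·15 = 1575; A_4A_5 = 21·15·8 = 2520.
Length 3: A_1..A_3: k=1: 0+525+10·5·21=1575; k=2: 250+0+10·5·21=1300 → min 1300 | A_2..A_4: k=2: 0+1575+5·5·15=1950; k=3: 525+0+5·21·15=2100 → min 1950 | A_3..A_5: k=3: 0+2520+5·21·8=3360; k=4: 1575+0+5·15·8=2175 → min 2175.
Length 4: A_1..A_4: k=1: 0+1950+10·5·15=2700; k=2: 250+1575+10·5·15=2575; k=3: 1300+0+10·21·15=4450 → min 2575 | A_2..A_5: k=2: 0+2175+5·5·8=2375; k=3: 525+2520+5·21·8=3885; k=4: 1950+0+5·15·8=2550 → min 2375.
Length 5: A_1..A_5: k=1: 0+2375+10·5·8=2775; k=2: 250+2175+10·5·8=2825; k=3: 1300+2520+10·21·8=5500; k=4: 2575+0+10·15·8=3775 → min 2775.
Optimal parenthesization: (A_1 (A_2 ((A_3 A_4) A_5))) with cost 2775.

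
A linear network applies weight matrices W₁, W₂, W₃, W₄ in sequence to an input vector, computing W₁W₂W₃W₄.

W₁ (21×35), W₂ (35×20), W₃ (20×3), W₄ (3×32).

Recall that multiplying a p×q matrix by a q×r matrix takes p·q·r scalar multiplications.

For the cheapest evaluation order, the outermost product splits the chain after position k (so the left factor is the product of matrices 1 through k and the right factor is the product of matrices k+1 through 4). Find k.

3

Adjacent pairs: W₁W₂ = 21·35·20 = 14700; W₂W₃ = 35·20·3 = 2100; W₃W₄ = 20·3·32 = 1920.
Length 3: W₁..W₃: k=1: 0+2100+21·35·3=4305; k=2: 14700+0+21·20·3=15960 → min 4305 | W₂..W₄: k=2: 0+1920+35·20·32=24320; k=3: 2100+0+35·3·32=5460 → min 5460.
Top-level splits: k=1: (W₁..W₁)·(W₂..W₄) → 0+5460+21·35·32 = 28980; k=2: (W₁..W₂)·(W₃..W₄) → 14700+1920+21·20·32 = 30060; k=3: (W₁..W₃)·(W₄..W₄) → 4305+0+21·3·32 = 6321.
Best split is after W₃, i.e. k = 3.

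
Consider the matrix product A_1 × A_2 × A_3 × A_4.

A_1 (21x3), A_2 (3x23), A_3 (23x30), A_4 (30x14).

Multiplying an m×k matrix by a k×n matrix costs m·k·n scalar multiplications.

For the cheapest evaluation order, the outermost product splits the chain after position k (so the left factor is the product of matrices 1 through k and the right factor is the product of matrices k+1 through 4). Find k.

Adjacent pairs: A_1A_2 = 21·3·23 = 1449; A_2A_3 = 3·23·30 = 2070; A_3A_4 = 23·30·14 = 9660.
Length 3: A_1..A_3: k=1: 0+2070+21·3·30=3960; k=2: 1449+0+21·23·30=15939 → min 3960 | A_2..A_4: k=2: 0+9660+3·23·14=10626; k=3: 2070+0+3·30·14=3330 → min 3330.
Top-level splits: k=1: (A_1..A_1)·(A_2..A_4) → 0+3330+21·3·14 = 4212; k=2: (A_1..A_2)·(A_3..A_4) → 1449+9660+21·23·14 = 17871; k=3: (A_1..A_3)·(A_4..A_4) → 3960+0+21·30·14 = 12780.
Best split is after A_1, i.e. k = 1.

1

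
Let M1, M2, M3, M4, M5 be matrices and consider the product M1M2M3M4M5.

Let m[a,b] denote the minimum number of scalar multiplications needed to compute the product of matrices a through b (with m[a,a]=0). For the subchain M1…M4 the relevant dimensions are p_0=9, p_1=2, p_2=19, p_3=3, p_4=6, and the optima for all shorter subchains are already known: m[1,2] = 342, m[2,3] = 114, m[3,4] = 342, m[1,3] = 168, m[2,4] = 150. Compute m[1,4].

m[1,4] = min over k∈[1,3] of m[1,k]+m[k+1,4]+p_{0}·p_k·p_{4}.
k=1: 0 + 150 + 9·2·6 = 258; k=2: 342 + 342 + 9·19·6 = 1710; k=3: 168 + 0 + 9·3·6 = 330.
Minimum: 258 at k=1.

258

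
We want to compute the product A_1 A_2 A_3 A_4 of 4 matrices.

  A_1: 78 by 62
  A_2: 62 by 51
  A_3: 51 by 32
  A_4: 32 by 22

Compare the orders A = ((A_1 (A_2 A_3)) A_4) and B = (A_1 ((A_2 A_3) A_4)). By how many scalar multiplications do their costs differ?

Order A = ((A_1 (A_2 A_3)) A_4): (A_2 A_3): 62×51 by 51×32 → 62×32, cost 62·51·32 = 101184; (A_1 (A_2 A_3)): 78×62 by 62×32 → 78×32, cost 78·62·32 = 154752; cumulative 255936; ((A_1 (A_2 A_3)) A_4): 78×32 by 32×22 → 78×22, cost 78·32·22 = 54912; cumulative 310848. Total 310848.
Order B = (A_1 ((A_2 A_3) A_4)): (A_2 A_3): 62×51 by 51×32 → 62×32, cost 62·51·32 = 101184; ((A_2 A_3) A_4): 62×32 by 32×22 → 62×22, cost 62·32·22 = 43648; cumulative 144832; (A_1 ((A_2 A_3) A_4)): 78×62 by 62×22 → 78×22, cost 78·62·22 = 106392; cumulative 251224. Total 251224.
Difference: |310848 − 251224| = 59624.

59624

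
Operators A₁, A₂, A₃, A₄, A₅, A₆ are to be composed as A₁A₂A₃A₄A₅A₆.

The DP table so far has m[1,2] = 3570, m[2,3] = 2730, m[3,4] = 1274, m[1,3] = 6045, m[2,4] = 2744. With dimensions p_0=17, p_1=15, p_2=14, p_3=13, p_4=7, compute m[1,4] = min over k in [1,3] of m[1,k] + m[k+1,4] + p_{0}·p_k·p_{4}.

4529

m[1,4] = min over k∈[1,3] of m[1,k]+m[k+1,4]+p_{0}·p_k·p_{4}.
k=1: 0 + 2744 + 17·15·7 = 4529; k=2: 3570 + 1274 + 17·14·7 = 6510; k=3: 6045 + 0 + 17·13·7 = 7592.
Minimum: 4529 at k=1.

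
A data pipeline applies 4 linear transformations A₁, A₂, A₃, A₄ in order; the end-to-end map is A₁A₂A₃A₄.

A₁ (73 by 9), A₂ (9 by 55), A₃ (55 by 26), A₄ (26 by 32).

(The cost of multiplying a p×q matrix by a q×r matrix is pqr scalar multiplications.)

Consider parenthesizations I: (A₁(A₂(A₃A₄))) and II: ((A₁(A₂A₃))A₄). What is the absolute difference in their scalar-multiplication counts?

Order I = (A₁(A₂(A₃A₄))): (A₃A₄): 55×26 by 26×32 → 55×32, cost 55·26·32 = 45760; (A₂(A₃A₄)): 9×55 by 55×32 → 9×32, cost 9·55·32 = 15840; cumulative 61600; (A₁(A₂(A₃A₄))): 73×9 by 9×32 → 73×32, cost 73·9·32 = 21024; cumulative 82624. Total 82624.
Order II = ((A₁(A₂A₃))A₄): (A₂A₃): 9×55 by 55×26 → 9×26, cost 9·55·26 = 12870; (A₁(A₂A₃)): 73×9 by 9×26 → 73×26, cost 73·9·26 = 17082; cumulative 29952; ((A₁(A₂A₃))A₄): 73×26 by 26×32 → 73×32, cost 73·26·32 = 60736; cumulative 90688. Total 90688.
Difference: |82624 − 90688| = 8064.

8064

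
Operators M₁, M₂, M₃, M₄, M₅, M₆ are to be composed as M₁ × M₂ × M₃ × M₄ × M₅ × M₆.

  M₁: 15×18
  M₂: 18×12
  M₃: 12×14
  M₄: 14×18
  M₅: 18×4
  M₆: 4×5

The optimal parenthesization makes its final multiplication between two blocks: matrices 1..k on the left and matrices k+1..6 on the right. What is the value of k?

5

Adjacent pairs: M₁M₂ = 15·18·12 = 3240; M₂M₃ = 18·12·14 = 3024; M₃M₄ = 12·14·18 = 3024; M₄M₅ = 14·18·4 = 1008; M₅M₆ = 18·4·5 = 360.
Length 3: M₁..M₃: k=1: 0+3024+15·18·14=6804; k=2: 3240+0+15·12·14=5760 → min 5760 | M₂..M₄: k=2: 0+3024+18·12·18=6912; k=3: 3024+0+18·14·18=7560 → min 6912 | M₃..M₅: k=3: 0+1008+12·14·4=1680; k=4: 3024+0+12·18·4=3888 → min 1680 | M₄..M₆: k=4: 0+360+14·18·5=1620; k=5: 1008+0+14·4·5=1288 → min 1288.
Length 4: M₁..M₄: k=1: 0+6912+15·18·18=11772; k=2: 3240+3024+15·12·18=9504; k=3: 5760+0+15·14·18=9540 → min 9504 | M₂..M₅: k=2: 0+1680+18·12·4=2544; k=3: 3024+1008+18·14·4=5040; k=4: 6912+0+18·18·4=8208 → min 2544 | M₃..M₆: k=3: 0+1288+12·14·5=2128; k=4: 3024+360+12·18·5=4464; k=5: 1680+0+12·4·5=1920 → min 1920.
Length 5: M₁..M₅: k=1: 0+2544+15·18·4=3624; k=2: 3240+1680+15·12·4=5640; k=3: 5760+1008+15·14·4=7608; k=4: 9504+0+15·18·4=10584 → min 3624 | M₂..M₆: k=2: 0+1920+18·12·5=3000; k=3: 3024+1288+18·14·5=5572; k=4: 6912+360+18·18·5=8892; k=5: 2544+0+18·4·5=2904 → min 2904.
Top-level splits: k=1: (M₁..M₁)·(M₂..M₆) → 0+2904+15·18·5 = 4254; k=2: (M₁..M₂)·(M₃..M₆) → 3240+1920+15·12·5 = 6060; k=3: (M₁..M₃)·(M₄..M₆) → 5760+1288+15·14·5 = 8098; k=4: (M₁..M₄)·(M₅..M₆) → 9504+360+15·18·5 = 11214; k=5: (M₁..M₅)·(M₆..M₆) → 3624+0+15·4·5 = 3924.
Best split is after M₅, i.e. k = 5.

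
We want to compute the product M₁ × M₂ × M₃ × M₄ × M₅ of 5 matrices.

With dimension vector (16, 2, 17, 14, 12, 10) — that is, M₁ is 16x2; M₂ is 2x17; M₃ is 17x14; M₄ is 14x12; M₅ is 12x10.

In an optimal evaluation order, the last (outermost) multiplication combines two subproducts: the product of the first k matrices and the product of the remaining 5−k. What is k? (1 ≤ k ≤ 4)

1

Adjacent pairs: M₁M₂ = 16·2·17 = 544; M₂M₃ = 2·17·14 = 476; M₃M₄ = 17·14·12 = 2856; M₄M₅ = 14·12·10 = 1680.
Length 3: M₁..M₃: k=1: 0+476+16·2·14=924; k=2: 544+0+16·17·14=4352 → min 924 | M₂..M₄: k=2: 0+2856+2·17·12=3264; k=3: 476+0+2·14·12=812 → min 812 | M₃..M₅: k=3: 0+1680+17·14·10=4060; k=4: 2856+0+17·12·10=4896 → min 4060.
Length 4: M₁..M₄: k=1: 0+812+16·2·12=1196; k=2: 544+2856+16·17·12=6664; k=3: 924+0+16·14·12=3612 → min 1196 | M₂..M₅: k=2: 0+4060+2·17·10=4400; k=3: 476+1680+2·14·10=2436; k=4: 812+0+2·12·10=1052 → min 1052.
Top-level splits: k=1: (M₁..M₁)·(M₂..M₅) → 0+1052+16·2·10 = 1372; k=2: (M₁..M₂)·(M₃..M₅) → 544+4060+16·17·10 = 7324; k=3: (M₁..M₃)·(M₄..M₅) → 924+1680+16·14·10 = 4844; k=4: (M₁..M₄)·(M₅..M₅) → 1196+0+16·12·10 = 3116.
Best split is after M₁, i.e. k = 1.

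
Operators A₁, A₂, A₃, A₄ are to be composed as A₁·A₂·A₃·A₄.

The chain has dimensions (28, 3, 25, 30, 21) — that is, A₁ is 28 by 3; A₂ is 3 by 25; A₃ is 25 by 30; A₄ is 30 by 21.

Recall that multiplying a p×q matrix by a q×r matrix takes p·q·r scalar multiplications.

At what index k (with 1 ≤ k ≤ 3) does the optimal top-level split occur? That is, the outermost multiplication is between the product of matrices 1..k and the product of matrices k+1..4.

Adjacent pairs: A₁A₂ = 28·3·25 = 2100; A₂A₃ = 3·25·30 = 2250; A₃A₄ = 25·30·21 = 15750.
Length 3: A₁..A₃: k=1: 0+2250+28·3·30=4770; k=2: 2100+0+28·25·30=23100 → min 4770 | A₂..A₄: k=2: 0+15750+3·25·21=17325; k=3: 2250+0+3·30·21=4140 → min 4140.
Top-level splits: k=1: (A₁..A₁)·(A₂..A₄) → 0+4140+28·3·21 = 5904; k=2: (A₁..A₂)·(A₃..A₄) → 2100+15750+28·25·21 = 32550; k=3: (A₁..A₃)·(A₄..A₄) → 4770+0+28·30·21 = 22410.
Best split is after A₁, i.e. k = 1.

1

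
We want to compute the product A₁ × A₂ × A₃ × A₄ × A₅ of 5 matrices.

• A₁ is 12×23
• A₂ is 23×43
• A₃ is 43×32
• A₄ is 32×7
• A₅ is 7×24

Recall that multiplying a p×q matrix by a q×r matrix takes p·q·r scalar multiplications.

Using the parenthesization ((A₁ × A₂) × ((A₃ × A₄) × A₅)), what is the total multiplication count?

(A₁ × A₂): 12×23 by 23×43 → 12×43, cost 12·23·43 = 11868
(A₃ × A₄): 43×32 by 32×7 → 43×7, cost 43·32·7 = 9632
((A₃ × A₄) × A₅): 43×7 by 7×24 → 43×24, cost 43·7·24 = 7224; cumulative 16856
((A₁ × A₂) × ((A₃ × A₄) × A₅)): 12×43 by 43×24 → 12×24, cost 12·43·24 = 12384; cumulative 41108
Total: 41108 scalar multiplications.

41108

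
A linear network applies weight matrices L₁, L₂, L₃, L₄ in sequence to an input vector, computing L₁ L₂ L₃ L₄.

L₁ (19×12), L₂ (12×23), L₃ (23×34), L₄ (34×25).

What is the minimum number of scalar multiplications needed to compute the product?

25284

Adjacent pairs: L₁L₂ = 19·12·23 = 5244; L₂L₃ = 12·23·34 = 9384; L₃L₄ = 23·34·25 = 19550.
Length 3: L₁..L₃: k=1: 0+9384+19·12·34=17136; k=2: 5244+0+19·23·34=20102 → min 17136 | L₂..L₄: k=2: 0+19550+12·23·25=26450; k=3: 9384+0+12·34·25=19584 → min 19584.
Length 4: L₁..L₄: k=1: 0+19584+19·12·25=25284; k=2: 5244+19550+19·23·25=35719; k=3: 17136+0+19·34·25=33286 → min 25284.
Optimal order: (L₁ ((L₂ L₃) L₄)) with cost 25284.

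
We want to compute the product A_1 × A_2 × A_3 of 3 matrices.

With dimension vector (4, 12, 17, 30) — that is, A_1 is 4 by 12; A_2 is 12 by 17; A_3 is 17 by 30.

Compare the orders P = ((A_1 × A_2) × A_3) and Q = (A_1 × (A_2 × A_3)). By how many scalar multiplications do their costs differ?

4704

Order P = ((A_1 × A_2) × A_3): (A_1 × A_2): 4×12 by 12×17 → 4×17, cost 4·12·17 = 816; ((A_1 × A_2) × A_3): 4×17 by 17×30 → 4×30, cost 4·17·30 = 2040; cumulative 2856. Total 2856.
Order Q = (A_1 × (A_2 × A_3)): (A_2 × A_3): 12×17 by 17×30 → 12×30, cost 12·17·30 = 6120; (A_1 × (A_2 × A_3)): 4×12 by 12×30 → 4×30, cost 4·12·30 = 1440; cumulative 7560. Total 7560.
Difference: |2856 − 7560| = 4704.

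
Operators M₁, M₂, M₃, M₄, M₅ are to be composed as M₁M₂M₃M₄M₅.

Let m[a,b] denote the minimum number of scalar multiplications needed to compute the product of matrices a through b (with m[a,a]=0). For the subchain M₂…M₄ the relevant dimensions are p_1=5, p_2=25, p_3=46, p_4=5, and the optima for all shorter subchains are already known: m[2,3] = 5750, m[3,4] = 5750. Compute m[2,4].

m[2,4] = min over k∈[2,3] of m[2,k]+m[k+1,4]+p_{1}·p_k·p_{4}.
k=2: 0 + 5750 + 5·25·5 = 6375; k=3: 5750 + 0 + 5·46·5 = 6900.
Minimum: 6375 at k=2.

6375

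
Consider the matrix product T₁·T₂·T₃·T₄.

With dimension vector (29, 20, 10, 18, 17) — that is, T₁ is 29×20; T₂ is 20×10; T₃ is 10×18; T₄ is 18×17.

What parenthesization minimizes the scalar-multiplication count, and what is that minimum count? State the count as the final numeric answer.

Adjacent pairs: T₁T₂ = 29·20·10 = 5800; T₂T₃ = 20·10·18 = 3600; T₃T₄ = 10·18·17 = 3060.
Length 3: T₁..T₃: k=1: 0+3600+29·20·18=14040; k=2: 5800+0+29·10·18=11020 → min 11020 | T₂..T₄: k=2: 0+3060+20·10·17=6460; k=3: 3600+0+20·18·17=9720 → min 6460.
Length 4: T₁..T₄: k=1: 0+6460+29·20·17=16320; k=2: 5800+3060+29·10·17=13790; k=3: 11020+0+29·18·17=19894 → min 13790.
Optimal parenthesization: ((T₁·T₂)·(T₃·T₄)) with cost 13790.

13790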